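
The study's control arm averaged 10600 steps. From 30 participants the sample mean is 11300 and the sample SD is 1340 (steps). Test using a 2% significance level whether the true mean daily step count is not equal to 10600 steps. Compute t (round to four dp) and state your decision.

t = 2.8612; reject H0

H0: μ = 10600; H1: μ ≠ 10600 (one-sample t-test, two-sided).
t = (x̄ − μ₀)/(s/√n) = (11300 − 10600)/(1340/√30) = 2.8612
df = n − 1 = 29
Two-sided p-value ≈ 0.008
Since p ≈ 0.008 < α = 0.02, reject H0; the evidence is statistically significant.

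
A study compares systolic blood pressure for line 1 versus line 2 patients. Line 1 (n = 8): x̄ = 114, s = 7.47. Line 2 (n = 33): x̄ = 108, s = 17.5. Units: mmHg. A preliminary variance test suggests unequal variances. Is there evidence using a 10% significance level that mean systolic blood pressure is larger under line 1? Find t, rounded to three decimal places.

1.488

Let group 1 = line 1, group 2 = line 2. H0: μ_1 = μ_2; H1: μ_1 > μ_2 (Welch's two-sample t-test, right-tailed).
t = (x̄_1 − x̄_2)/√(s_1²/n_1 + s_2²/n_2) = (114 − 108)/√(7.47²/8 + 17.5²/33) = 1.488
Welch–Satterthwaite df ≈ 27.41
p-value = P(T ≥ 1.488) ≈ 0.0741
Since p ≈ 0.0741 < α = 0.1, reject H0; the evidence is statistically significant.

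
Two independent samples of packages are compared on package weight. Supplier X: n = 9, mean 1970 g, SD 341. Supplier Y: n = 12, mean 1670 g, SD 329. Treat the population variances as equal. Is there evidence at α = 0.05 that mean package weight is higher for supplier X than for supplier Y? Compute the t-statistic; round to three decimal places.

2.036

Let group 1 = supplier X, group 2 = supplier Y. H0: μ_1 = μ_2; H1: μ_1 > μ_2 (two-sample pooled-variance t-test, right-tailed).
s_p² = [(9−1)·341² + (12−1)·329²]/(9+12−2) = 111626
t = (1970 − 1670)/√[111626·(1/9 + 1/12)] = 2.036
df = n₁ + n₂ − 2 = 19
p-value = P(T ≥ 2.036) ≈ 0.0280
Since p ≈ 0.0280 < α = 0.05, reject H0; the evidence is statistically significant.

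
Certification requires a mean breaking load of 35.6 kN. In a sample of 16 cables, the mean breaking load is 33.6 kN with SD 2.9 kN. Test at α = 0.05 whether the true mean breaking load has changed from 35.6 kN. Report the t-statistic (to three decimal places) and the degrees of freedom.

t = -2.759, df = 15

H0: μ = 35.6; H1: μ ≠ 35.6 (one-sample t-test, two-sided).
t = (x̄ − μ₀)/(s/√n) = (33.6 − 35.6)/(2.9/√16) = -2.759
df = n − 1 = 15
Two-sided p-value ≈ 0.015
Since p ≈ 0.015 < α = 0.05, reject H0; the evidence is statistically significant.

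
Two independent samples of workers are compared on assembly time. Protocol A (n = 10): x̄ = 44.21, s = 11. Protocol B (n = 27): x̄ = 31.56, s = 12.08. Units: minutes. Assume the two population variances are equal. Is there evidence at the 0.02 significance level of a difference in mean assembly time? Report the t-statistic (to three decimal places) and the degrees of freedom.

Let group 1 = protocol A, group 2 = protocol B. H0: μ_1 = μ_2; H1: μ_1 ≠ μ_2 (two-sample pooled-variance t-test, two-sided).
s_p² = [(10−1)·11² + (27−1)·12.08²]/(10+27−2) = 139.517
t = (44.21 − 31.56)/√[139.517·(1/10 + 1/27)] = 2.893
df = n₁ + n₂ − 2 = 35
Two-sided p-value ≈ 0.007
Since p ≈ 0.007 < α = 0.02, reject H0; the data support H1.

t = 2.893, df = 35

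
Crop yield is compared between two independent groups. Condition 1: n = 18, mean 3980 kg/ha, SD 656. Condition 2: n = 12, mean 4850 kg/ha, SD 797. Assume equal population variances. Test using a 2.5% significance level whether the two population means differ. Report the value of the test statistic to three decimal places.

Let group 1 = condition 1, group 2 = condition 2. H0: μ_1 = μ_2; H1: μ_1 ≠ μ_2 (two-sample pooled-variance t-test, two-sided).
s_p² = [(18−1)·656² + (12−1)·797²]/(18+12−2) = 510822
t = (3980 − 4850)/√[510822·(1/18 + 1/12)] = -3.266
df = n₁ + n₂ − 2 = 28
Two-sided p-value ≈ 0.003
Since p ≈ 0.003 < α = 0.025, reject H0; the data support H1.

-3.266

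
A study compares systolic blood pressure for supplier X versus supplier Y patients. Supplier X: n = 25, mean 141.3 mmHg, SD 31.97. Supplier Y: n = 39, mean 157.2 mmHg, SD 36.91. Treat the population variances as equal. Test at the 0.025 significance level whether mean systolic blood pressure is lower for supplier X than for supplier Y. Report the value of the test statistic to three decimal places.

-1.769

Let group 1 = supplier X, group 2 = supplier Y. H0: μ_1 = μ_2; H1: μ_1 < μ_2 (two-sample pooled-variance t-test, left-tailed).
s_p² = [(25−1)·31.97² + (39−1)·36.91²]/(25+39−2) = 1230.63
t = (141.3 − 157.2)/√[1230.63·(1/25 + 1/39)] = -1.769
df = n₁ + n₂ − 2 = 62
p-value = P(T ≤ -1.769) ≈ 0.0409
Since p ≈ 0.0409 > α = 0.025, fail to reject H0; the evidence is not statistically significant.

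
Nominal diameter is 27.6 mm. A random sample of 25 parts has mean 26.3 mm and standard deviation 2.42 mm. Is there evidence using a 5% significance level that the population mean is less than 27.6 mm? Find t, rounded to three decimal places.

H0: μ = 27.6; H1: μ < 27.6 (one-sample t-test, left-tailed).
t = (x̄ − μ₀)/(s/√n) = (26.3 − 27.6)/(2.42/√25) = -2.686
df = n − 1 = 24
p-value = P(T ≤ -2.686) ≈ 0.0065
Since p ≈ 0.0065 < α = 0.05, reject H0; the evidence is statistically significant.

-2.686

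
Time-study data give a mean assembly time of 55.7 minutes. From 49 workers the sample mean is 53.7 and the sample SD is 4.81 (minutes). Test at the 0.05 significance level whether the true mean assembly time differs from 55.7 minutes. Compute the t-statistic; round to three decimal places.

H0: μ = 55.7; H1: μ ≠ 55.7 (one-sample t-test, two-sided).
t = (x̄ − μ₀)/(s/√n) = (53.7 − 55.7)/(4.81/√49) = -2.911
df = n − 1 = 48
Two-sided p-value ≈ 0.005
Since p ≈ 0.005 < α = 0.05, reject H0; the data support H1.

-2.911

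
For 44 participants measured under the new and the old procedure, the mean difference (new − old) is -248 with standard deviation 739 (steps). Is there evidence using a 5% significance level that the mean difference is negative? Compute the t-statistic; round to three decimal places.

-2.226

H0: μ_d = 0; H1: μ_d < 0 (paired t-test on the differences, left-tailed).
t = d̄/(s_d/√n) = -248/(739/√44) = -2.226
df = n − 1 = 43
p-value = P(T ≤ -2.226) ≈ 0.016
Since p ≈ 0.016 < α = 0.05, reject H0; the evidence is statistically significant.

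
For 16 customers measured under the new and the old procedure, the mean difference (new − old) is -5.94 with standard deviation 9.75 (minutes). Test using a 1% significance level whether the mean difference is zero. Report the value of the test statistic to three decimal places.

H0: μ_d = 0; H1: μ_d ≠ 0 (paired t-test on the differences, two-sided).
t = d̄/(s_d/√n) = -5.94/(9.75/√16) = -2.437
df = n − 1 = 15
Two-sided p-value ≈ 0.0277
Since p ≈ 0.0277 > α = 0.01, fail to reject H0; the data do not provide sufficient evidence against H0.

-2.437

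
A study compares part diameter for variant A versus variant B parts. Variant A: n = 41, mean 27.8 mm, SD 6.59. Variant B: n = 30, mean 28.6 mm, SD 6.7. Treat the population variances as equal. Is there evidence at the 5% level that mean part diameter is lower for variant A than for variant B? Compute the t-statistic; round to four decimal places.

Let group 1 = variant A, group 2 = variant B. H0: μ_1 = μ_2; H1: μ_1 < μ_2 (two-sample pooled-variance t-test, left-tailed).
s_p² = [(41−1)·6.59² + (30−1)·6.7²]/(41+30−2) = 44.0425
t = (27.8 − 28.6)/√[44.0425·(1/41 + 1/30)] = -0.5017
df = n₁ + n₂ − 2 = 69
p-value = P(T ≤ -0.5017) ≈ 0.3087
Since p ≈ 0.3087 > α = 0.05, fail to reject H0; the evidence is not statistically significant.

-0.5017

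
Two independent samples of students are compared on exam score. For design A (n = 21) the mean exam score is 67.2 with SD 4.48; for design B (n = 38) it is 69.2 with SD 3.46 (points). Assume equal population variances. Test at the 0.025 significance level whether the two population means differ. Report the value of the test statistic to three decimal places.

-1.911

Let group 1 = design A, group 2 = design B. H0: μ_1 = μ_2; H1: μ_1 ≠ μ_2 (two-sample pooled-variance t-test, two-sided).
s_p² = [(21−1)·4.48² + (38−1)·3.46²]/(21+38−2) = 14.8133
t = (67.2 − 69.2)/√[14.8133·(1/21 + 1/38)] = -1.911
df = n₁ + n₂ − 2 = 57
Two-sided p-value ≈ 0.061
Since p ≈ 0.061 > α = 0.025, fail to reject H0; the evidence is not statistically significant.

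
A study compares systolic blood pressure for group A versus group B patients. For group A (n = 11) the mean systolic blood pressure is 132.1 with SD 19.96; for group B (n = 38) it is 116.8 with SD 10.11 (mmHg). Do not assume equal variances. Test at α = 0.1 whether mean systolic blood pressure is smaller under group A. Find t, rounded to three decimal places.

2.453

Let group 1 = group A, group 2 = group B. H0: μ_1 = μ_2; H1: μ_1 < μ_2 (Welch's two-sample t-test, left-tailed).
t = (x̄_1 − x̄_2)/√(s_1²/n_1 + s_2²/n_2) = (132.1 − 116.8)/√(19.96²/11 + 10.11²/38) = 2.453
Welch–Satterthwaite df ≈ 11.52
p-value = P(T ≤ 2.453) ≈ 0.9844
Since p ≈ 0.9844 > α = 0.1, fail to reject H0; the data do not provide sufficient evidence against H0.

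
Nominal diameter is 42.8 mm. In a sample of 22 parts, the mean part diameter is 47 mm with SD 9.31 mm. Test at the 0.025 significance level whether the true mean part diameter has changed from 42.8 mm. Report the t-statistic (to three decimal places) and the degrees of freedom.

t = 2.116, df = 21

H0: μ = 42.8; H1: μ ≠ 42.8 (one-sample t-test, two-sided).
t = (x̄ − μ₀)/(s/√n) = (47 − 42.8)/(9.31/√22) = 2.116
df = n − 1 = 21
Two-sided p-value ≈ 0.046
Since p ≈ 0.046 > α = 0.025, fail to reject H0; the data do not provide sufficient evidence against H0.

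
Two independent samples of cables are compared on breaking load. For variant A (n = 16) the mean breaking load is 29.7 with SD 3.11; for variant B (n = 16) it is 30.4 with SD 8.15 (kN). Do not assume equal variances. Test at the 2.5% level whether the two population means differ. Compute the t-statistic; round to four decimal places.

Let group 1 = variant A, group 2 = variant B. H0: μ_1 = μ_2; H1: μ_1 ≠ μ_2 (Welch's two-sample t-test, two-sided).
t = (x̄_1 − x̄_2)/√(s_1²/n_1 + s_2²/n_2) = (29.7 − 30.4)/√(3.11²/16 + 8.15²/16) = -0.3210
Welch–Satterthwaite df ≈ 19.28
Two-sided p-value ≈ 0.7517
Since p ≈ 0.7517 > α = 0.025, fail to reject H0; the data do not provide sufficient evidence against H0.

-0.3210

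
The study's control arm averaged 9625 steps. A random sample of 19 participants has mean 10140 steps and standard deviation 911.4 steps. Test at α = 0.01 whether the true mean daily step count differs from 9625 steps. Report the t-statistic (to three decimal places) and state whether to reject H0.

t = 2.463; fail to reject H0

H0: μ = 9625; H1: μ ≠ 9625 (one-sample t-test, two-sided).
t = (x̄ − μ₀)/(s/√n) = (10140 − 9625)/(911.4/√19) = 2.463
df = n − 1 = 18
Two-sided p-value ≈ 0.0241
Since p ≈ 0.0241 > α = 0.01, fail to reject H0; the evidence is not statistically significant.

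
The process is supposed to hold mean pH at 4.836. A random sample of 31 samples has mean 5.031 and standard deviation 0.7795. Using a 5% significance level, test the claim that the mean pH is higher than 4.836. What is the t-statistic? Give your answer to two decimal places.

1.39

H0: μ = 4.836; H1: μ > 4.836 (one-sample t-test, right-tailed).
t = (x̄ − μ₀)/(s/√n) = (5.031 − 4.836)/(0.7795/√31) = 1.39
df = n − 1 = 30
p-value = P(T ≥ 1.39) ≈ 0.0870
Since p ≈ 0.0870 > α = 0.05, fail to reject H0; the data do not provide sufficient evidence against H0.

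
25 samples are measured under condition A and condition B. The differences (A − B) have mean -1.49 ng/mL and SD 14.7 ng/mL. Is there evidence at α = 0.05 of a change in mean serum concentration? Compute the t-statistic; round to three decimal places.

-0.507

H0: μ_d = 0; H1: μ_d ≠ 0 (paired t-test on the differences, two-sided).
t = d̄/(s_d/√n) = -1.49/(14.7/√25) = -0.507
df = n − 1 = 24
Two-sided p-value ≈ 0.617
Since p ≈ 0.617 > α = 0.05, fail to reject H0; the evidence is not statistically significant.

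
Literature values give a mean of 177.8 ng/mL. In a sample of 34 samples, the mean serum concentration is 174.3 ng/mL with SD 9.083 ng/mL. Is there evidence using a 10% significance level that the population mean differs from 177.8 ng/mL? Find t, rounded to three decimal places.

-2.247

H0: μ = 177.8; H1: μ ≠ 177.8 (one-sample t-test, two-sided).
t = (x̄ − μ₀)/(s/√n) = (174.3 − 177.8)/(9.083/√34) = -2.247
df = n − 1 = 33
Two-sided p-value ≈ 0.031
Since p ≈ 0.031 < α = 0.1, reject H0; the evidence is statistically significant.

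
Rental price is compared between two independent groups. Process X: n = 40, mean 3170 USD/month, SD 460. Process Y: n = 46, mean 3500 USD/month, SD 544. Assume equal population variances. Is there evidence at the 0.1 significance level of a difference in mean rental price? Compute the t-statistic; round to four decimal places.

-3.0123

Let group 1 = process X, group 2 = process Y. H0: μ_1 = μ_2; H1: μ_1 ≠ μ_2 (two-sample pooled-variance t-test, two-sided).
s_p² = [(40−1)·460² + (46−1)·544²]/(40+46−2) = 256780
t = (3170 − 3500)/√[256780·(1/40 + 1/46)] = -3.0123
df = n₁ + n₂ − 2 = 84
Two-sided p-value ≈ 0.003
Since p ≈ 0.003 < α = 0.1, reject H0; the evidence is statistically significant.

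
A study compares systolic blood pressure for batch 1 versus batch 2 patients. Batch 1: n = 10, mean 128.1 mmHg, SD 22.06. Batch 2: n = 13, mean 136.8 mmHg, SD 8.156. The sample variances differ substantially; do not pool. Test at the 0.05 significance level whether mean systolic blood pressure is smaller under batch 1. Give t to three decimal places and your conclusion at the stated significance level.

Let group 1 = batch 1, group 2 = batch 2. H0: μ_1 = μ_2; H1: μ_1 < μ_2 (Welch's two-sample t-test, left-tailed).
t = (x̄_1 − x̄_2)/√(s_1²/n_1 + s_2²/n_2) = (128.1 − 136.8)/√(22.06²/10 + 8.156²/13) = -1.186
Welch–Satterthwaite df ≈ 10.90
p-value = P(T ≤ -1.186) ≈ 0.130
Since p ≈ 0.130 > α = 0.05, fail to reject H0; the data do not provide sufficient evidence against H0.

t = -1.186; fail to reject H0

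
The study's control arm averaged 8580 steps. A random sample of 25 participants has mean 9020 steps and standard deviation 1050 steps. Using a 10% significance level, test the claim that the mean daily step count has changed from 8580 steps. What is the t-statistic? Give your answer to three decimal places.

2.095

H0: μ = 8580; H1: μ ≠ 8580 (one-sample t-test, two-sided).
t = (x̄ − μ₀)/(s/√n) = (9020 − 8580)/(1050/√25) = 2.095
df = n − 1 = 24
Two-sided p-value ≈ 0.047
Since p ≈ 0.047 < α = 0.1, reject H0; the evidence is statistically significant.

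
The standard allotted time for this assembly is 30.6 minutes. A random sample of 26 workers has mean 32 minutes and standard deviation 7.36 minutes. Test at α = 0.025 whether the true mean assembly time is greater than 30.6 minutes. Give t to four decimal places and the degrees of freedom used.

H0: μ = 30.6; H1: μ > 30.6 (one-sample t-test, right-tailed).
t = (x̄ − μ₀)/(s/√n) = (32 − 30.6)/(7.36/√26) = 0.9699
df = n − 1 = 25
p-value = P(T ≥ 0.9699) ≈ 0.1707
Since p ≈ 0.1707 > α = 0.025, fail to reject H0; the evidence is not statistically significant.

t = 0.9699, df = 25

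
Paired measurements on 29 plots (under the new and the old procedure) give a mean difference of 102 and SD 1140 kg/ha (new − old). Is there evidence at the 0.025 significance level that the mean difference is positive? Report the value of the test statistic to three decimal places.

0.482

H0: μ_d = 0; H1: μ_d > 0 (paired t-test on the differences, right-tailed).
t = d̄/(s_d/√n) = 102/(1140/√29) = 0.482
df = n − 1 = 28
p-value = P(T ≥ 0.482) ≈ 0.317
Since p ≈ 0.317 > α = 0.025, fail to reject H0; the evidence is not statistically significant.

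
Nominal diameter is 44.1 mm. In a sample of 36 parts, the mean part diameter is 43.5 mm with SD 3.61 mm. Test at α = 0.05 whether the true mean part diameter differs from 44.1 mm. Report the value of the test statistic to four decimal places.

H0: μ = 44.1; H1: μ ≠ 44.1 (one-sample t-test, two-sided).
t = (x̄ − μ₀)/(s/√n) = (43.5 − 44.1)/(3.61/√36) = -0.9972
df = n − 1 = 35
Two-sided p-value ≈ 0.325
Since p ≈ 0.325 > α = 0.05, fail to reject H0; the data do not provide sufficient evidence against H0.

-0.9972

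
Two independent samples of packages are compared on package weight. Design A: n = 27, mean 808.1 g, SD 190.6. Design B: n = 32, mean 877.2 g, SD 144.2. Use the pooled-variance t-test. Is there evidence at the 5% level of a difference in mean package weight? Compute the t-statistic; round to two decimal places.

Let group 1 = design A, group 2 = design B. H0: μ_1 = μ_2; H1: μ_1 ≠ μ_2 (two-sample pooled-variance t-test, two-sided).
s_p² = [(27−1)·190.6² + (32−1)·144.2²]/(27+32−2) = 27879.7
t = (808.1 − 877.2)/√[27879.7·(1/27 + 1/32)] = -1.58
df = n₁ + n₂ − 2 = 57
Two-sided p-value ≈ 0.1188
Since p ≈ 0.1188 > α = 0.05, fail to reject H0; the evidence is not statistically significant.

-1.58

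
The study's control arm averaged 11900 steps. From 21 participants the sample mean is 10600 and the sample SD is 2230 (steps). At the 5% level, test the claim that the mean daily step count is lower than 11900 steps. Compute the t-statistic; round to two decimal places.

H0: μ = 11900; H1: μ < 11900 (one-sample t-test, left-tailed).
t = (x̄ − μ₀)/(s/√n) = (10600 − 11900)/(2230/√21) = -2.67
df = n − 1 = 20
p-value = P(T ≤ -2.67) ≈ 0.0073
Since p ≈ 0.0073 < α = 0.05, reject H0; the evidence is statistically significant.

-2.67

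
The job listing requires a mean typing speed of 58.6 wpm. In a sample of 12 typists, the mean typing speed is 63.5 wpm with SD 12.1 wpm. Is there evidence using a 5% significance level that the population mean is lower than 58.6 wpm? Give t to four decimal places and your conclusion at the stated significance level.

H0: μ = 58.6; H1: μ < 58.6 (one-sample t-test, left-tailed).
t = (x̄ − μ₀)/(s/√n) = (63.5 − 58.6)/(12.1/√12) = 1.4028
df = n − 1 = 11
p-value = P(T ≤ 1.4028) ≈ 0.9059
Since p ≈ 0.9059 > α = 0.05, fail to reject H0; the data do not provide sufficient evidence against H0.

t = 1.4028; fail to reject H0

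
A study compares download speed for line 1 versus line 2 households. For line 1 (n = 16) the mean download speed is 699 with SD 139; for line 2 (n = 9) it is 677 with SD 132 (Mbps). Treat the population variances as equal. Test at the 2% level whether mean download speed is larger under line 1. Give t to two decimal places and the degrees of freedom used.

t = 0.39, df = 23

Let group 1 = line 1, group 2 = line 2. H0: μ_1 = μ_2; H1: μ_1 > μ_2 (two-sample pooled-variance t-test, right-tailed).
s_p² = [(16−1)·139² + (9−1)·132²]/(16+9−2) = 18661.2
t = (699 − 677)/√[18661.2·(1/16 + 1/9)] = 0.39
df = n₁ + n₂ − 2 = 23
p-value = P(T ≥ 0.39) ≈ 0.3513
Since p ≈ 0.3513 > α = 0.02, fail to reject H0; the data do not provide sufficient evidence against H0.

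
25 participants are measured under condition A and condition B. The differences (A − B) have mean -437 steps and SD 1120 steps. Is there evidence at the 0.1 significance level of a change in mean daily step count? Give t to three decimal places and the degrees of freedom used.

t = -1.951, df = 24

H0: μ_d = 0; H1: μ_d ≠ 0 (paired t-test on the differences, two-sided).
t = d̄/(s_d/√n) = -437/(1120/√25) = -1.951
df = n − 1 = 24
Two-sided p-value ≈ 0.063
Since p ≈ 0.063 < α = 0.1, reject H0; the data support H1.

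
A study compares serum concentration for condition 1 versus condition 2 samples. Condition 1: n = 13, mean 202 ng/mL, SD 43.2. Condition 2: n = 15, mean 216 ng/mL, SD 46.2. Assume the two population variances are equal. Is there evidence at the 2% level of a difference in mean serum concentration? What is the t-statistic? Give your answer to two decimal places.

-0.82

Let group 1 = condition 1, group 2 = condition 2. H0: μ_1 = μ_2; H1: μ_1 ≠ μ_2 (two-sample pooled-variance t-test, two-sided).
s_p² = [(13−1)·43.2² + (15−1)·46.2²]/(13+15−2) = 2010.66
t = (202 − 216)/√[2010.66·(1/13 + 1/15)] = -0.82
df = n₁ + n₂ − 2 = 26
Two-sided p-value ≈ 0.4175
Since p ≈ 0.4175 > α = 0.02, fail to reject H0; the data do not provide sufficient evidence against H0.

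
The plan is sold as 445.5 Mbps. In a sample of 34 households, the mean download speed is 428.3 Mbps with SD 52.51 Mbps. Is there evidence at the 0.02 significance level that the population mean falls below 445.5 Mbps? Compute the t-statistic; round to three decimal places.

H0: μ = 445.5; H1: μ < 445.5 (one-sample t-test, left-tailed).
t = (x̄ − μ₀)/(s/√n) = (428.3 − 445.5)/(52.51/√34) = -1.910
df = n − 1 = 33
p-value = P(T ≤ -1.910) ≈ 0.0324
Since p ≈ 0.0324 > α = 0.02, fail to reject H0; the data do not provide sufficient evidence against H0.

-1.910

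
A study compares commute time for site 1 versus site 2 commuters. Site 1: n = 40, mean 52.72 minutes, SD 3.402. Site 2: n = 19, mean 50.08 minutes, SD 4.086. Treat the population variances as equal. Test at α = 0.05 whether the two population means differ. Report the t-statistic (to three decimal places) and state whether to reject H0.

t = 2.609; reject H0

Let group 1 = site 1, group 2 = site 2. H0: μ_1 = μ_2; H1: μ_1 ≠ μ_2 (two-sample pooled-variance t-test, two-sided).
s_p² = [(40−1)·3.402² + (19−1)·4.086²]/(40+19−2) = 13.191
t = (52.72 − 50.08)/√[13.191·(1/40 + 1/19)] = 2.609
df = n₁ + n₂ − 2 = 57
Two-sided p-value ≈ 0.012
Since p ≈ 0.012 < α = 0.05, reject H0; the evidence is statistically significant.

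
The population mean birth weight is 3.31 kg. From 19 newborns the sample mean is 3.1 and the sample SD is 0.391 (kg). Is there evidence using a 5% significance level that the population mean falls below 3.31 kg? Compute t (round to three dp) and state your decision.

t = -2.341; reject H0

H0: μ = 3.31; H1: μ < 3.31 (one-sample t-test, left-tailed).
t = (x̄ − μ₀)/(s/√n) = (3.1 − 3.31)/(0.391/√19) = -2.341
df = n − 1 = 18
p-value = P(T ≤ -2.341) ≈ 0.0155
Since p ≈ 0.0155 < α = 0.05, reject H0; the data support H1.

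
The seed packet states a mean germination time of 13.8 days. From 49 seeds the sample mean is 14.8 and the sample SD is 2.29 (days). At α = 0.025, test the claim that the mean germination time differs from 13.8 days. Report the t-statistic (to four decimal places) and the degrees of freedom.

H0: μ = 13.8; H1: μ ≠ 13.8 (one-sample t-test, two-sided).
t = (x̄ − μ₀)/(s/√n) = (14.8 − 13.8)/(2.29/√49) = 3.0568
df = n − 1 = 48
Two-sided p-value ≈ 0.004
Since p ≈ 0.004 < α = 0.025, reject H0; the evidence is statistically significant.

t = 3.0568, df = 48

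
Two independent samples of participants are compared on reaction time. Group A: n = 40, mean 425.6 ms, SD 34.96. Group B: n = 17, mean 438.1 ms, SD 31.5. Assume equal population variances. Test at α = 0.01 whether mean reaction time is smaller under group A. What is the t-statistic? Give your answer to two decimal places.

Let group 1 = group A, group 2 = group B. H0: μ_1 = μ_2; H1: μ_1 < μ_2 (two-sample pooled-variance t-test, left-tailed).
s_p² = [(40−1)·34.96² + (17−1)·31.5²]/(40+17−2) = 1155.31
t = (425.6 − 438.1)/√[1155.31·(1/40 + 1/17)] = -1.27
df = n₁ + n₂ − 2 = 55
p-value = P(T ≤ -1.27) ≈ 0.105
Since p ≈ 0.105 > α = 0.01, fail to reject H0; the data do not provide sufficient evidence against H0.

-1.27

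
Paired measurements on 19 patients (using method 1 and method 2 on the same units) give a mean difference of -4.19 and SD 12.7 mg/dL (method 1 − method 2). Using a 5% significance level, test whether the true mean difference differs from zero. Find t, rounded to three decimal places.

-1.438

H0: μ_d = 0; H1: μ_d ≠ 0 (paired t-test on the differences, two-sided).
t = d̄/(s_d/√n) = -4.19/(12.7/√19) = -1.438
df = n − 1 = 18
Two-sided p-value ≈ 0.1676
Since p ≈ 0.1676 > α = 0.05, fail to reject H0; the evidence is not statistically significant.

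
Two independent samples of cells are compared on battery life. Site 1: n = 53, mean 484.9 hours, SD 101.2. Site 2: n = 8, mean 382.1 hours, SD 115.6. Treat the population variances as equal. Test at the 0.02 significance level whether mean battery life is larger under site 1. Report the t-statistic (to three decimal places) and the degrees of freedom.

t = 2.631, df = 59

Let group 1 = site 1, group 2 = site 2. H0: μ_1 = μ_2; H1: μ_1 > μ_2 (two-sample pooled-variance t-test, right-tailed).
s_p² = [(53−1)·101.2² + (8−1)·115.6²]/(53+8−2) = 10611.8
t = (484.9 − 382.1)/√[10611.8·(1/53 + 1/8)] = 2.631
df = n₁ + n₂ − 2 = 59
p-value = P(T ≥ 2.631) ≈ 0.005
Since p ≈ 0.005 < α = 0.02, reject H0; the evidence is statistically significant.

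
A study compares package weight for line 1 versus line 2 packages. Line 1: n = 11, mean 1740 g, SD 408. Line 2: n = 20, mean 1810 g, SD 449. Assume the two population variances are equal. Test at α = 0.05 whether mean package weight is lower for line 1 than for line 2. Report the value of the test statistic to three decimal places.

Let group 1 = line 1, group 2 = line 2. H0: μ_1 = μ_2; H1: μ_1 < μ_2 (two-sample pooled-variance t-test, left-tailed).
s_p² = [(11−1)·408² + (20−1)·449²]/(11+20−2) = 189485
t = (1740 − 1810)/√[189485·(1/11 + 1/20)] = -0.428
df = n₁ + n₂ − 2 = 29
p-value = P(T ≤ -0.428) ≈ 0.3358
Since p ≈ 0.3358 > α = 0.05, fail to reject H0; the data do not provide sufficient evidence against H0.

-0.428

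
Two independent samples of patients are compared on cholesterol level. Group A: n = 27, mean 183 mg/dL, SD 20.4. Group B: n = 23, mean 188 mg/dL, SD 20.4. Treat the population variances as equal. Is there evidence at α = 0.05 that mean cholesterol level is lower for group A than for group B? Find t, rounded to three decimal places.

-0.864

Let group 1 = group A, group 2 = group B. H0: μ_1 = μ_2; H1: μ_1 < μ_2 (two-sample pooled-variance t-test, left-tailed).
s_p² = [(27−1)·20.4² + (23−1)·20.4²]/(27+23−2) = 416.16
t = (183 − 188)/√[416.16·(1/27 + 1/23)] = -0.864
df = n₁ + n₂ − 2 = 48
p-value = P(T ≤ -0.864) ≈ 0.1960
Since p ≈ 0.1960 > α = 0.05, fail to reject H0; the data do not provide sufficient evidence against H0.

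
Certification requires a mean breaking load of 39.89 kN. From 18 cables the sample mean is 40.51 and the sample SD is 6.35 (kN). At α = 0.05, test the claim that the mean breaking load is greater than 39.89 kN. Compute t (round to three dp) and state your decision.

H0: μ = 39.89; H1: μ > 39.89 (one-sample t-test, right-tailed).
t = (x̄ − μ₀)/(s/√n) = (40.51 − 39.89)/(6.35/√18) = 0.414
df = n − 1 = 17
p-value = P(T ≥ 0.414) ≈ 0.3419
Since p ≈ 0.3419 > α = 0.05, fail to reject H0; the data do not provide sufficient evidence against H0.

t = 0.414; fail to reject H0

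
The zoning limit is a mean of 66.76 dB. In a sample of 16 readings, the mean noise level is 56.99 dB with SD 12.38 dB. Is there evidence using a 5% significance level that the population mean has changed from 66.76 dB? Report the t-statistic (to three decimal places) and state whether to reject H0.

H0: μ = 66.76; H1: μ ≠ 66.76 (one-sample t-test, two-sided).
t = (x̄ − μ₀)/(s/√n) = (56.99 − 66.76)/(12.38/√16) = -3.157
df = n − 1 = 15
Two-sided p-value ≈ 0.0065
Since p ≈ 0.0065 < α = 0.05, reject H0; the data support H1.

t = -3.157; reject H0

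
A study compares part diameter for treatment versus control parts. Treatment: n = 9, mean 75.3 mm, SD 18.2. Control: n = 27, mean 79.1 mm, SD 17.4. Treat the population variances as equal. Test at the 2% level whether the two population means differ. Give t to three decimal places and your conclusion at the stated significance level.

t = -0.561; fail to reject H0

Let group 1 = treatment, group 2 = control. H0: μ_1 = μ_2; H1: μ_1 ≠ μ_2 (two-sample pooled-variance t-test, two-sided).
s_p² = [(9−1)·18.2² + (27−1)·17.4²]/(9+27−2) = 309.461
t = (75.3 − 79.1)/√[309.461·(1/9 + 1/27)] = -0.561
df = n₁ + n₂ − 2 = 34
Two-sided p-value ≈ 0.5783
Since p ≈ 0.5783 > α = 0.02, fail to reject H0; the data do not provide sufficient evidence against H0.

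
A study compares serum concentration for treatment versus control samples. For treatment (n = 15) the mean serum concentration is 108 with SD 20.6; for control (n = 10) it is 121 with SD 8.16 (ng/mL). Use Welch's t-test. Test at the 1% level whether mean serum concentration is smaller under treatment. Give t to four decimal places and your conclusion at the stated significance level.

t = -2.1990; fail to reject H0

Let group 1 = treatment, group 2 = control. H0: μ_1 = μ_2; H1: μ_1 < μ_2 (Welch's two-sample t-test, left-tailed).
t = (x̄_1 − x̄_2)/√(s_1²/n_1 + s_2²/n_2) = (108 − 121)/√(20.6²/15 + 8.16²/10) = -2.1990
Welch–Satterthwaite df ≈ 19.67
p-value = P(T ≤ -2.1990) ≈ 0.020
Since p ≈ 0.020 > α = 0.01, fail to reject H0; the evidence is not statistically significant.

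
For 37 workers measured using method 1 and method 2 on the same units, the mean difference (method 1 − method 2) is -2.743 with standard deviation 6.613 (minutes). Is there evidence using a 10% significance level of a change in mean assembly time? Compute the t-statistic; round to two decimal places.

H0: μ_d = 0; H1: μ_d ≠ 0 (paired t-test on the differences, two-sided).
t = d̄/(s_d/√n) = -2.743/(6.613/√37) = -2.52
df = n − 1 = 36
Two-sided p-value ≈ 0.016
Since p ≈ 0.016 < α = 0.1, reject H0; the evidence is statistically significant.

-2.52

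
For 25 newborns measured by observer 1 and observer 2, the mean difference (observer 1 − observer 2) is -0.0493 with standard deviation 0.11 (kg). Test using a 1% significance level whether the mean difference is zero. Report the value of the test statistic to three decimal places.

-2.241

H0: μ_d = 0; H1: μ_d ≠ 0 (paired t-test on the differences, two-sided).
t = d̄/(s_d/√n) = -0.0493/(0.11/√25) = -2.241
df = n − 1 = 24
Two-sided p-value ≈ 0.0346
Since p ≈ 0.0346 > α = 0.01, fail to reject H0; the data do not provide sufficient evidence against H0.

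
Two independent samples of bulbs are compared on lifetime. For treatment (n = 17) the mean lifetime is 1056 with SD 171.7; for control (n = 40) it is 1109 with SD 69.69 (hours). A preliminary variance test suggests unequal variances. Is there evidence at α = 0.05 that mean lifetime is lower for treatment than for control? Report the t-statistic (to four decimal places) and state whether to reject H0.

Let group 1 = treatment, group 2 = control. H0: μ_1 = μ_2; H1: μ_1 < μ_2 (Welch's two-sample t-test, left-tailed).
t = (x̄_1 − x̄_2)/√(s_1²/n_1 + s_2²/n_2) = (1056 − 1109)/√(171.7²/17 + 69.69²/40) = -1.2304
Welch–Satterthwaite df ≈ 18.28
p-value = P(T ≤ -1.2304) ≈ 0.1171
Since p ≈ 0.1171 > α = 0.05, fail to reject H0; the data do not provide sufficient evidence against H0.

t = -1.2304; fail to reject H0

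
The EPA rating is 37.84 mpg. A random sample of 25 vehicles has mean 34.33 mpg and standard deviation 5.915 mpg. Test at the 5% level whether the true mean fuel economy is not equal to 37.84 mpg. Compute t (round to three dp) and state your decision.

t = -2.967; reject H0

H0: μ = 37.84; H1: μ ≠ 37.84 (one-sample t-test, two-sided).
t = (x̄ − μ₀)/(s/√n) = (34.33 − 37.84)/(5.915/√25) = -2.967
df = n − 1 = 24
Two-sided p-value ≈ 0.007
Since p ≈ 0.007 < α = 0.05, reject H0; the evidence is statistically significant.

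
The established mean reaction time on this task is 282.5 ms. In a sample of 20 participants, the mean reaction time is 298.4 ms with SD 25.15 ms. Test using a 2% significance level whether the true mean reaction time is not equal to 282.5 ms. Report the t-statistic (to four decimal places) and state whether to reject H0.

t = 2.8273; reject H0

H0: μ = 282.5; H1: μ ≠ 282.5 (one-sample t-test, two-sided).
t = (x̄ − μ₀)/(s/√n) = (298.4 − 282.5)/(25.15/√20) = 2.8273
df = n − 1 = 19
Two-sided p-value ≈ 0.0108
Since p ≈ 0.0108 < α = 0.02, reject H0; the evidence is statistically significant.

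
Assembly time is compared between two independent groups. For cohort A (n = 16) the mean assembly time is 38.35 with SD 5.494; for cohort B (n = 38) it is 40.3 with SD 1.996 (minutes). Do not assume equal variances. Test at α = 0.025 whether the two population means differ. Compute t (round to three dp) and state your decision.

t = -1.382; fail to reject H0

Let group 1 = cohort A, group 2 = cohort B. H0: μ_1 = μ_2; H1: μ_1 ≠ μ_2 (Welch's two-sample t-test, two-sided).
t = (x̄_1 − x̄_2)/√(s_1²/n_1 + s_2²/n_2) = (38.35 − 40.3)/√(5.494²/16 + 1.996²/38) = -1.382
Welch–Satterthwaite df ≈ 16.69
Two-sided p-value ≈ 0.185
Since p ≈ 0.185 > α = 0.025, fail to reject H0; the evidence is not statistically significant.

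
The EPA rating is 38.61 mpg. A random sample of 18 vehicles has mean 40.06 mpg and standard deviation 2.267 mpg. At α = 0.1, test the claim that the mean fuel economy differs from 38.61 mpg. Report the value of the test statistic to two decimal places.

2.71

H0: μ = 38.61; H1: μ ≠ 38.61 (one-sample t-test, two-sided).
t = (x̄ − μ₀)/(s/√n) = (40.06 − 38.61)/(2.267/√18) = 2.71
df = n − 1 = 17
Two-sided p-value ≈ 0.015
Since p ≈ 0.015 < α = 0.1, reject H0; the evidence is statistically significant.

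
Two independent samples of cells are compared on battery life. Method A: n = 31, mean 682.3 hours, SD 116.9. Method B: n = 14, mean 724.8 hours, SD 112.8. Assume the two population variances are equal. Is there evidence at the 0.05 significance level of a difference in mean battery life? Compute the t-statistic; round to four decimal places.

Let group 1 = method A, group 2 = method B. H0: μ_1 = μ_2; H1: μ_1 ≠ μ_2 (two-sample pooled-variance t-test, two-sided).
s_p² = [(31−1)·116.9² + (14−1)·112.8²]/(31+14−2) = 13380.9
t = (682.3 − 724.8)/√[13380.9·(1/31 + 1/14)] = -1.1410
df = n₁ + n₂ − 2 = 43
Two-sided p-value ≈ 0.260
Since p ≈ 0.260 > α = 0.05, fail to reject H0; the evidence is not statistically significant.

-1.1410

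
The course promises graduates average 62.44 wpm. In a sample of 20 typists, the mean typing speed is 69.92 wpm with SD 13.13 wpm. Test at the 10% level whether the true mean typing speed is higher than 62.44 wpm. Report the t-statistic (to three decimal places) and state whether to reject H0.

H0: μ = 62.44; H1: μ > 62.44 (one-sample t-test, right-tailed).
t = (x̄ − μ₀)/(s/√n) = (69.92 − 62.44)/(13.13/√20) = 2.548
df = n − 1 = 19
p-value = P(T ≥ 2.548) ≈ 0.010
Since p ≈ 0.010 < α = 0.1, reject H0; the data support H1.

t = 2.548; reject H0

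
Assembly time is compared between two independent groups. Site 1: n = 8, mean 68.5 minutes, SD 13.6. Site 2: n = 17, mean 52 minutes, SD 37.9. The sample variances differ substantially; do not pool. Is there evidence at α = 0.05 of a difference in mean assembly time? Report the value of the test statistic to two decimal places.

1.59

Let group 1 = site 1, group 2 = site 2. H0: μ_1 = μ_2; H1: μ_1 ≠ μ_2 (Welch's two-sample t-test, two-sided).
t = (x̄_1 − x̄_2)/√(s_1²/n_1 + s_2²/n_2) = (68.5 − 52)/√(13.6²/8 + 37.9²/17) = 1.59
Welch–Satterthwaite df ≈ 22.16
Two-sided p-value ≈ 0.126
Since p ≈ 0.126 > α = 0.05, fail to reject H0; the evidence is not statistically significant.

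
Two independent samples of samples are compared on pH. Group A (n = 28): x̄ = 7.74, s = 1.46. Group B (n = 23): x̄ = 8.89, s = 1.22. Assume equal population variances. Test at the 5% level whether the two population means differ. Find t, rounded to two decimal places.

Let group 1 = group A, group 2 = group B. H0: μ_1 = μ_2; H1: μ_1 ≠ μ_2 (two-sample pooled-variance t-test, two-sided).
s_p² = [(28−1)·1.46² + (23−1)·1.22²]/(28+23−2) = 1.84282
t = (7.74 − 8.89)/√[1.84282·(1/28 + 1/23)] = -3.01
df = n₁ + n₂ − 2 = 49
Two-sided p-value ≈ 0.0041
Since p ≈ 0.0041 < α = 0.05, reject H0; the evidence is statistically significant.

-3.01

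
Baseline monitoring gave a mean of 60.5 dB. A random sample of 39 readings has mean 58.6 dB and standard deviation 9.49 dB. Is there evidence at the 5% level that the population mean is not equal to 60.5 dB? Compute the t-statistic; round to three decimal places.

-1.250

H0: μ = 60.5; H1: μ ≠ 60.5 (one-sample t-test, two-sided).
t = (x̄ − μ₀)/(s/√n) = (58.6 − 60.5)/(9.49/√39) = -1.250
df = n − 1 = 38
Two-sided p-value ≈ 0.219
Since p ≈ 0.219 > α = 0.05, fail to reject H0; the data do not provide sufficient evidence against H0.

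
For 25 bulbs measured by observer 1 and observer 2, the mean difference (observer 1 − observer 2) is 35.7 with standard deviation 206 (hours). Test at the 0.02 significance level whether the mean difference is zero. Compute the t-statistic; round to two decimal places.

0.87

H0: μ_d = 0; H1: μ_d ≠ 0 (paired t-test on the differences, two-sided).
t = d̄/(s_d/√n) = 35.7/(206/√25) = 0.87
df = n − 1 = 24
Two-sided p-value ≈ 0.395
Since p ≈ 0.395 > α = 0.02, fail to reject H0; the evidence is not statistically significant.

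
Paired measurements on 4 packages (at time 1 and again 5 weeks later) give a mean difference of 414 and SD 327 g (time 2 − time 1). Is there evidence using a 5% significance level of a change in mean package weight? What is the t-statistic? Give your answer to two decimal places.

H0: μ_d = 0; H1: μ_d ≠ 0 (paired t-test on the differences, two-sided).
t = d̄/(s_d/√n) = 414/(327/√4) = 2.53
df = n − 1 = 3
Two-sided p-value ≈ 0.0853
Since p ≈ 0.0853 > α = 0.05, fail to reject H0; the data do not provide sufficient evidence against H0.

2.53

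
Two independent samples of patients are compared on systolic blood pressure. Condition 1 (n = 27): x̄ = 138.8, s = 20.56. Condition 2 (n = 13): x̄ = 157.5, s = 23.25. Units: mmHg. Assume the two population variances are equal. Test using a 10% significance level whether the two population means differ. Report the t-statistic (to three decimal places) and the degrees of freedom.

t = -2.583, df = 38

Let group 1 = condition 1, group 2 = condition 2. H0: μ_1 = μ_2; H1: μ_1 ≠ μ_2 (two-sample pooled-variance t-test, two-sided).
s_p² = [(27−1)·20.56² + (13−1)·23.25²]/(27+13−2) = 459.929
t = (138.8 − 157.5)/√[459.929·(1/27 + 1/13)] = -2.583
df = n₁ + n₂ − 2 = 38
Two-sided p-value ≈ 0.0138
Since p ≈ 0.0138 < α = 0.1, reject H0; the data support H1.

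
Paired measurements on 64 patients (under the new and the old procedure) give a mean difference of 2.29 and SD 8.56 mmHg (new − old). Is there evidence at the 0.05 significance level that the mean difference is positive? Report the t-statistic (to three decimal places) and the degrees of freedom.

H0: μ_d = 0; H1: μ_d > 0 (paired t-test on the differences, right-tailed).
t = d̄/(s_d/√n) = 2.29/(8.56/√64) = 2.140
df = n − 1 = 63
p-value = P(T ≥ 2.140) ≈ 0.0181
Since p ≈ 0.0181 < α = 0.05, reject H0; the evidence is statistically significant.

t = 2.140, df = 63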